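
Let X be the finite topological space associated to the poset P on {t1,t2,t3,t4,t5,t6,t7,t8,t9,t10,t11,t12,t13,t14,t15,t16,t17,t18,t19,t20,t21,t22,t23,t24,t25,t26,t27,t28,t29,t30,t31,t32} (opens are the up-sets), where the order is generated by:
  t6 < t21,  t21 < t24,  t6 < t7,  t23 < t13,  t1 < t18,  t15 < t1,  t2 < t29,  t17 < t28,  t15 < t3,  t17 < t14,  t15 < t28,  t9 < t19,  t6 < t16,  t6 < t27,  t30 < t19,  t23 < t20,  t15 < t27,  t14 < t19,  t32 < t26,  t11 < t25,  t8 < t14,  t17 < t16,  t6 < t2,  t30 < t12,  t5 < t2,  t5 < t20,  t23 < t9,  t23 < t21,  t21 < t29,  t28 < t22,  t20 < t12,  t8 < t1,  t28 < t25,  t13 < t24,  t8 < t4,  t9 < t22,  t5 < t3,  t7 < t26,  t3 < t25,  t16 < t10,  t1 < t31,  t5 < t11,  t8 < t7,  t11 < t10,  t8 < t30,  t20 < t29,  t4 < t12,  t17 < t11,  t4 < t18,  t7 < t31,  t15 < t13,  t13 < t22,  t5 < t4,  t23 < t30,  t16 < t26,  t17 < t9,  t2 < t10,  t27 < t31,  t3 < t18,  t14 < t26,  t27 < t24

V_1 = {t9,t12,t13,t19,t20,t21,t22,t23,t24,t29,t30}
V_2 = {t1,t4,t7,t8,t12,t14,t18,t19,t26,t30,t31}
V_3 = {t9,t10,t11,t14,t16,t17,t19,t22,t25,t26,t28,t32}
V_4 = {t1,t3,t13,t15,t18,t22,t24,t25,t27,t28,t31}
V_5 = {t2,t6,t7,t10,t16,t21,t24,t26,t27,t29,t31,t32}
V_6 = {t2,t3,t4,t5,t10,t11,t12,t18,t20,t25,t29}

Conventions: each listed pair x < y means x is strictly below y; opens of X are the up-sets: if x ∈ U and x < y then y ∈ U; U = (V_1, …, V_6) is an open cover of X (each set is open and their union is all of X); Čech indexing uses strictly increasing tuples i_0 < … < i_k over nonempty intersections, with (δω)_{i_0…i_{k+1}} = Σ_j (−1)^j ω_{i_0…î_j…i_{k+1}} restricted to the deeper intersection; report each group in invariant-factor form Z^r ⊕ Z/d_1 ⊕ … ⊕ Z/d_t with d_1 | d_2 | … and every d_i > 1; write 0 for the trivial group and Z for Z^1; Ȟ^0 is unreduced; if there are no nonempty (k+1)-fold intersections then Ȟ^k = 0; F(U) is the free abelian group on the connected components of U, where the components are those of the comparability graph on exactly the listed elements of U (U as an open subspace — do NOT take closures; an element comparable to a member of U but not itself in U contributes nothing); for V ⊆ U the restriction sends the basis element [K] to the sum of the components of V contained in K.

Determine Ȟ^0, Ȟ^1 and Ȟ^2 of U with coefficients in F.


Ȟ^0(U;F) ≅ Z,  Ȟ^1(U;F) ≅ 0,  Ȟ^2(U;F) ≅ Z/2

nerve of the cover:
  V12={t12,t19,t30} V13={t9,t19,t22} V14={t13,t22,t24} V15={t21,t24,t29} V16={t12,t20,t29} V23={t14,t19,t26} V24={t1,t18,t31} V25={t7,t26,t31} V26={t4,t12,t18} V34={t22,t25,t28} V35={t10,t16,t26,t32} V36={t10,t11,t25} V45={t24,t27,t31} V46={t3,t18,t25} V56={t2,t10,t29}
  V123={t19} V126={t12} V134={t22} V145={t24} V156={t29} V235={t26} V245={t31} V246={t18} V346={t25} V356={t10}
components per intersection:
  V1: {t9,t12,t13,t19,t20,t21,t22,t23,t24,t29,t30}
  V2: {t1,t4,t7,t8,t12,t14,t18,t19,t26,t30,t31}
  V3: {t9,t10,t11,t14,t16,t17,t19,t22,t25,t26,t28,t32}
  V4: {t1,t3,t13,t15,t18,t22,t24,t25,t27,t28,t31}
  V5: {t2,t6,t7,t10,t16,t21,t24,t26,t27,t29,t31,t32}
  V6: {t2,t3,t4,t5,t10,t11,t12,t18,t20,t25,t29}
  V12: {t12,t19,t30}
  V13: {t9,t19,t22}
  V14: {t13,t22,t24}
  V15: {t21,t24,t29}
  V16: {t12,t20,t29}
  V23: {t14,t19,t26}
  V24: {t1,t18,t31}
  V25: {t7,t26,t31}
  V26: {t4,t12,t18}
  V34: {t22,t25,t28}
  V35: {t10,t16,t26,t32}
  V36: {t10,t11,t25}
  V45: {t24,t27,t31}
  V46: {t3,t18,t25}
  V56: {t2,t10,t29}
  V123: {t19}
  V126: {t12}
  V134: {t22}
  V145: {t24}
  V156: {t29}
  V235: {t26}
  V245: {t31}
  V246: {t18}
  V346: {t25}
  V356: {t10}
C dims 6,15,10; δ0: rk 5, SNF 1^5; δ1: rk 10, SNF 1^9·2
Ȟ^0 = (6 − 5) − 0 = 1, so Ȟ^0 ≅ Z
Ȟ^1 = (15 − 10) − 5 = 0, so Ȟ^1 ≅ 0
Ȟ^2 = (10 − 0) − 10 = 0 plus torsion [2], so Ȟ^2 ≅ Z/2


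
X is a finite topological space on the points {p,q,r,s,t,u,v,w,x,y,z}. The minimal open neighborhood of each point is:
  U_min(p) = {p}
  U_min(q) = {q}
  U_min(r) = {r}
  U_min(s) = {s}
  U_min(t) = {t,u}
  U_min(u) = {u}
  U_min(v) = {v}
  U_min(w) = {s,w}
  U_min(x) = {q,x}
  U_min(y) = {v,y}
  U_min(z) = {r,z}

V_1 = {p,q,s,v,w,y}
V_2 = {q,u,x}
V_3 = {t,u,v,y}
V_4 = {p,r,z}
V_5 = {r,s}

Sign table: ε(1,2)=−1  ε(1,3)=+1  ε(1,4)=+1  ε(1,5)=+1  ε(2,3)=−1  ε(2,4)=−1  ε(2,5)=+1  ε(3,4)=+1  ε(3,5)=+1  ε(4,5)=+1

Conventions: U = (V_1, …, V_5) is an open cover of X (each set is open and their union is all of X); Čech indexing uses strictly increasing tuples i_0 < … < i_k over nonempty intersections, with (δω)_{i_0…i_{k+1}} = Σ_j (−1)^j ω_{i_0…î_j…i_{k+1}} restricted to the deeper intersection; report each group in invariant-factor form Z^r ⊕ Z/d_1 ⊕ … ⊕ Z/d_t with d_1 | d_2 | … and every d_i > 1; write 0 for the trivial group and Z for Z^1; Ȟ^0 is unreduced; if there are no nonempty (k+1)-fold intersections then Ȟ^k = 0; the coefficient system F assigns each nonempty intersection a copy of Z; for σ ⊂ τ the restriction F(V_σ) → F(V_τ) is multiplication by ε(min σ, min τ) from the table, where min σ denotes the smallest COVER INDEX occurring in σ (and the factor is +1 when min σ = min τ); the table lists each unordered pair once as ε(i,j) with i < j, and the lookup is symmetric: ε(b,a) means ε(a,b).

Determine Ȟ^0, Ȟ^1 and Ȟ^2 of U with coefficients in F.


Ȟ^0 ≅ Z, Ȟ^1 ≅ Z^2, Ȟ^2 ≅ 0

cover nerve:
  V12={q} V13={v,y} V14={p} V15={s} V23={u} V45={r}
C dims 5,6; δ0: rk 4, SNF 1^4
Ȟ^0: (5−4)−0=1 ⇒ Z
Ȟ^1: (6−0)−4=2 ⇒ Z^2
Ȟ^2: (0−0)−0=0 ⇒ 0


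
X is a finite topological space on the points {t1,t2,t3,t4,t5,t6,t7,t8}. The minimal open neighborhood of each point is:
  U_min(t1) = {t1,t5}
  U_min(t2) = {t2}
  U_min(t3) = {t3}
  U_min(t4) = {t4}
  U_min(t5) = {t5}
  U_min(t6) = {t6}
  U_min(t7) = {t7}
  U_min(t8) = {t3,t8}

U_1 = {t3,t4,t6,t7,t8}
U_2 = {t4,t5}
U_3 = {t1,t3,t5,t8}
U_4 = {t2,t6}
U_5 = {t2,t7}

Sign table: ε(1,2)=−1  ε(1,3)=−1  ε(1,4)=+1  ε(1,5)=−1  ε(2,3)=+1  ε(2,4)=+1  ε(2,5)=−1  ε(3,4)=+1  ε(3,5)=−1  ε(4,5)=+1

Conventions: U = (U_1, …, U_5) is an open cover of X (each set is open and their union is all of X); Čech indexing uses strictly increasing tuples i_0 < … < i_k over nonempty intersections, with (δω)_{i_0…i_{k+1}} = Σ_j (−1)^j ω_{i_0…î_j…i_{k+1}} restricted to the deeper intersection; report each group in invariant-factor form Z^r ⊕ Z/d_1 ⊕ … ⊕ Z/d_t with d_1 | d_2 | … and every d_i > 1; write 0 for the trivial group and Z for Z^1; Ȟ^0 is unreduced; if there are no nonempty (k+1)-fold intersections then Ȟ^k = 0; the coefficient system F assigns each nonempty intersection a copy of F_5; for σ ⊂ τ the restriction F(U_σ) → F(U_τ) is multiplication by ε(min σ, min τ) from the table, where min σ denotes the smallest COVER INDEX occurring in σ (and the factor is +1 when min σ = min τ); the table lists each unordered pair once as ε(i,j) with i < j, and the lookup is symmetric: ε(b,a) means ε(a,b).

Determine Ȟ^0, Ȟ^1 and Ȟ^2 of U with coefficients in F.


Ȟ^0(U;F) ≅ 0, Ȟ^1(U;F) ≅ Z/5, Ȟ^2(U;F) ≅ 0

nerve simplices:
  U12={t4} U13={t3,t8} U14={t6} U15={t7} U23={t5} U45={t2}
C dims 5,6; δ0: rk_F5 5
degree 0: 5−5−0 = 0 → Ȟ^0 ≅ 0
degree 1: 6−0−5 = 1 → Ȟ^1 ≅ Z/5
degree 2: 0−0−0 = 0 → Ȟ^2 ≅ 0


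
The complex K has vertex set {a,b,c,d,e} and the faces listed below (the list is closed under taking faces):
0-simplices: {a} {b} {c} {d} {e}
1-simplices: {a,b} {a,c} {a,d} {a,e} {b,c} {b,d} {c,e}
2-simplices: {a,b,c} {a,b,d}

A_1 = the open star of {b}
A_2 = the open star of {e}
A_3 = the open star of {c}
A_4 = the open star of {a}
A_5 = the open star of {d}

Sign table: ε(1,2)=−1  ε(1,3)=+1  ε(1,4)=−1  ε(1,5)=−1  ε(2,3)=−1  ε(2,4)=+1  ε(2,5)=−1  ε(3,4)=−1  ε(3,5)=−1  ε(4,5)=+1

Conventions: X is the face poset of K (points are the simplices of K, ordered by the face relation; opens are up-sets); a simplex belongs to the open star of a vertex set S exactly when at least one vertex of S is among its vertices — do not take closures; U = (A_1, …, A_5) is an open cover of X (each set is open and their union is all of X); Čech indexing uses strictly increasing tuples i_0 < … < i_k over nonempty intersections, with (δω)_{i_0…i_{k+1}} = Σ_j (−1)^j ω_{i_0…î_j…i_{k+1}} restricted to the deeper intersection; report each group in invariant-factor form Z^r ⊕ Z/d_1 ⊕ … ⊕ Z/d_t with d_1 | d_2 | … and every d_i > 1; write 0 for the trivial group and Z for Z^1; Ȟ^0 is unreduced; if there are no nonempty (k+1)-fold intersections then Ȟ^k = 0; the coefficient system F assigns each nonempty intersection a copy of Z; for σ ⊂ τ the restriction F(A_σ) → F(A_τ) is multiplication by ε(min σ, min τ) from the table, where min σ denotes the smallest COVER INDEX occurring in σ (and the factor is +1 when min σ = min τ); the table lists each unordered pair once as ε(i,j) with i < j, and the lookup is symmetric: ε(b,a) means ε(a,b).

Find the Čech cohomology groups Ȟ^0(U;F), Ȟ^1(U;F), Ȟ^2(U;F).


Ȟ^0 ≅ Z,  Ȟ^1 ≅ Z,  Ȟ^2 ≅ 0

nerve simplices:
  A1={{b},{a,b},{b,c},{b,d},{a,b,c},{a,b,d}} A2={{e},{a,e},{c,e}} A3={{c},{a,c},{b,c},{c,e},{a,b,c}} A4={{a},{a,b},{a,c},{a,d},{a,e},{a,b,c},{a,b,d}} A5={{d},{a,d},{b,d},{a,b,d}}
  A13={{b,c},{a,b,c}} A14={{a,b},{a,b,c},{a,b,d}} A15={{b,d},{a,b,d}} A23={{c,e}} A24={{a,e}} A34={{a,c},{a,b,c}} A45={{a,d},{a,b,d}}
  A134={{a,b,c}} A145={{a,b,d}}
C dims 5,7,2; δ0: rk 4, SNF 1^4; δ1: rk 2, SNF 1^2
degree 0: 5−4−0 = 1 → Ȟ^0 ≅ Z
degree 1: 7−2−4 = 1 → Ȟ^1 ≅ Z
degree 2: 2−0−2 = 0 → Ȟ^2 ≅ 0


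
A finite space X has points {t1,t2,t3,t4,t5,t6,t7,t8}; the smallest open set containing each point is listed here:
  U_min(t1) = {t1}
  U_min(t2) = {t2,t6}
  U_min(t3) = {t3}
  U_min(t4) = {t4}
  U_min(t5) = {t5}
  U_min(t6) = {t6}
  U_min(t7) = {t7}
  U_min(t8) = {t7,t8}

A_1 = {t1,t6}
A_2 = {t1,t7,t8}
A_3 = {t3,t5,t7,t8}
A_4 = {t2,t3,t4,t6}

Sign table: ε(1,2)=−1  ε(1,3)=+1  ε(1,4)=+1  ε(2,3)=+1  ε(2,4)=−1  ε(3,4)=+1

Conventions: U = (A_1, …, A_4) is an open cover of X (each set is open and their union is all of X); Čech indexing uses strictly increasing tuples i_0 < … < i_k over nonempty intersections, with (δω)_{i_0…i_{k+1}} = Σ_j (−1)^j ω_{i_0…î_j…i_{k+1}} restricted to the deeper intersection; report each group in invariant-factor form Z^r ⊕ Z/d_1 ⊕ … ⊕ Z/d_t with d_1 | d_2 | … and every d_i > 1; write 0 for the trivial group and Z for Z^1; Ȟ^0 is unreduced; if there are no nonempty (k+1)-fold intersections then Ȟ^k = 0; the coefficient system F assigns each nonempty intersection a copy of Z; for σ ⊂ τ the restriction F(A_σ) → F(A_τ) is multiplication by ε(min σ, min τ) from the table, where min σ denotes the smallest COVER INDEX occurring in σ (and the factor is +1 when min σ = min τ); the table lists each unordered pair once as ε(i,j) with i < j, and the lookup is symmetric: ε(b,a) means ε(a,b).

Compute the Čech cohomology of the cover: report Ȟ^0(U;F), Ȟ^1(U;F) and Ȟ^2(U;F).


nerve of the cover:
  A12={t1} A14={t6} A23={t7,t8} A34={t3}
C dims 4,4; δ0: rk 4, SNF 1^3·2
Ȟ^0 = (4 − 4) − 0 = 0, so Ȟ^0 ≅ 0
Ȟ^1 = (4 − 0) − 4 = 0 plus torsion [2], so Ȟ^1 ≅ Z/2
Ȟ^2 = (0 − 0) − 0 = 0, so Ȟ^2 ≅ 0

Ȟ^0 ≅ 0, Ȟ^1 ≅ Z/2, Ȟ^2 ≅ 0


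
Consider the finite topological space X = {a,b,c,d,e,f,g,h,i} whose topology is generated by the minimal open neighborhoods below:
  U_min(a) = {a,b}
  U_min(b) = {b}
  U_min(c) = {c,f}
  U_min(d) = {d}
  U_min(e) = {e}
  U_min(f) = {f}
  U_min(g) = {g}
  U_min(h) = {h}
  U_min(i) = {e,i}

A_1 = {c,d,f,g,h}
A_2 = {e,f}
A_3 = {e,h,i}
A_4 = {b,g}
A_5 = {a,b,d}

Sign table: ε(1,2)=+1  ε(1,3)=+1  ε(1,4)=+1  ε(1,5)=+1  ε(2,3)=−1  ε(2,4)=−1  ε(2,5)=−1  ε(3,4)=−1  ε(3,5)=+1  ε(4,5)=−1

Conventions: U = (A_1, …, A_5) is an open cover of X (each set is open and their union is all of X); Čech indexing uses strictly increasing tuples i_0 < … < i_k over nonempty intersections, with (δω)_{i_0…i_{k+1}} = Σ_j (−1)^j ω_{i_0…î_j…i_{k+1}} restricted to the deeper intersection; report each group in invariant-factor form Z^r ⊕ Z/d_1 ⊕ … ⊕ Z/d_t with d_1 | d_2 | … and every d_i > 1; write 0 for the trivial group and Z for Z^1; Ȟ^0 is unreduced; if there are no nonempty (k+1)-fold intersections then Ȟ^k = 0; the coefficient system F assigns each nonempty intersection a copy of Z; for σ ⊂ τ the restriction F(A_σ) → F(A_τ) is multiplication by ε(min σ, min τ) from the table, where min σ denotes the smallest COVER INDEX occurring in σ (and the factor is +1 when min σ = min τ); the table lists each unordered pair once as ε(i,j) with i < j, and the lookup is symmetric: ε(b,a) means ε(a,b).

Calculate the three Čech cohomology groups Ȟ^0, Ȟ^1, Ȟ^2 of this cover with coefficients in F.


Ȟ^0 ≅ 0; Ȟ^1 ≅ Z ⊕ Z/2; Ȟ^2 ≅ 0

cover nerve:
  A12={f} A13={h} A14={g} A15={d} A23={e} A45={b}
C dims 5,6; δ0: rk 5, SNF 1^4·2
Ȟ^0: (5−5)−0=0 ⇒ 0
Ȟ^1: (6−0)−5=1 plus torsion [2] ⇒ Z ⊕ Z/2
Ȟ^2: (0−0)−0=0 ⇒ 0


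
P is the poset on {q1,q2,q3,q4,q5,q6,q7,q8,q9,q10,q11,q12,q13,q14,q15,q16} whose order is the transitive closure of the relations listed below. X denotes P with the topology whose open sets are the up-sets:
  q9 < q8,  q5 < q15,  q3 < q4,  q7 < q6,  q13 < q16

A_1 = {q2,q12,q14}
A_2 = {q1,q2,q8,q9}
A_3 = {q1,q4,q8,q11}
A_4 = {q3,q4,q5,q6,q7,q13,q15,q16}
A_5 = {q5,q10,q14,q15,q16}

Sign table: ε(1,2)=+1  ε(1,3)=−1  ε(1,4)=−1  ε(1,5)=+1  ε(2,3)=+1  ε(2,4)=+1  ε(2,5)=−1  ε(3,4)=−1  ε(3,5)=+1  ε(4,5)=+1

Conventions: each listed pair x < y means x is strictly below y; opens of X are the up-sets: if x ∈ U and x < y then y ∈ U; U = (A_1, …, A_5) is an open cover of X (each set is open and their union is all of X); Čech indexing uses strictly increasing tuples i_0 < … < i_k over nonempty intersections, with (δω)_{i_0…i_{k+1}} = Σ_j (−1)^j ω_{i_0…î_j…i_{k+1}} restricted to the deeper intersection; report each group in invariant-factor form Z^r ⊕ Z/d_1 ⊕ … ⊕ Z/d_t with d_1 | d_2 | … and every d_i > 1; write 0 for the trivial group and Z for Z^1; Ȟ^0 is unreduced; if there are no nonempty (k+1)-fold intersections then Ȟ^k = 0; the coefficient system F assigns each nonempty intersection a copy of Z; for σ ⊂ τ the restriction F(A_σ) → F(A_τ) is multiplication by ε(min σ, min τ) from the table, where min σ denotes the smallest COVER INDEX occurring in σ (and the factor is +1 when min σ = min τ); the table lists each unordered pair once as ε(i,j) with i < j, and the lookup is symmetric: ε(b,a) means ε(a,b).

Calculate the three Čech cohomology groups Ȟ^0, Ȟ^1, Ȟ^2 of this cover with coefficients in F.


nonempty overlaps:
  A12={q2} A15={q14} A23={q1,q8} A34={q4} A45={q5,q15,q16}
C dims 5,5; δ0: rk 5, SNF 1^4·2
degree 0: 5−5−0 = 0 → Ȟ^0 ≅ 0
degree 1: 5−0−5 = 0 plus torsion [2] → Ȟ^1 ≅ Z/2
degree 2: 0−0−0 = 0 → Ȟ^2 ≅ 0

Ȟ^0 ≅ 0; Ȟ^1 ≅ Z/2; Ȟ^2 ≅ 0


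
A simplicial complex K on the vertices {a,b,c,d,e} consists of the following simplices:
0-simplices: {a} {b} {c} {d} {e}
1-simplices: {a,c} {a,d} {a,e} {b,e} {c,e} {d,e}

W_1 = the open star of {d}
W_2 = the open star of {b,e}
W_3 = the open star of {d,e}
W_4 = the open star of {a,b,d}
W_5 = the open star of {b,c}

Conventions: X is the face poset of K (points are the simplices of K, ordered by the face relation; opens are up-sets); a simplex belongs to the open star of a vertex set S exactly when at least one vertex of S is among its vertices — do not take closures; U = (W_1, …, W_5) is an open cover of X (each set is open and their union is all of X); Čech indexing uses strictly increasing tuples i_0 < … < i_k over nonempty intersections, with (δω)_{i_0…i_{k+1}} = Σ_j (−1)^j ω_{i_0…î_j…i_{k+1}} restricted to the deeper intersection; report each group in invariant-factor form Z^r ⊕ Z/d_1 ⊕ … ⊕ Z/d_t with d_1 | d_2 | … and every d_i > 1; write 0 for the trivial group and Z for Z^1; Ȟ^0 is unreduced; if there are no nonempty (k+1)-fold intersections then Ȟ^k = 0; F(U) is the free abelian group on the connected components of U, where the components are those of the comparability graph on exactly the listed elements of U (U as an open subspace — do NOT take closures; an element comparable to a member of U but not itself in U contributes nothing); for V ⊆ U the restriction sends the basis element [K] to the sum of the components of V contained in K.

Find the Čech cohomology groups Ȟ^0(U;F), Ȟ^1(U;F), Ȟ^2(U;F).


cover nerve:
  W1={{d},{a,d},{d,e}} W2={{b},{e},{a,e},{b,e},{c,e},{d,e}} W3={{d},{e},{a,d},{a,e},{b,e},{c,e},{d,e}} W4={{a},{b},{d},{a,c},{a,d},{a,e},{b,e},{d,e}} W5={{b},{c},{a,c},{b,e},{c,e}}
  W12={{d,e}} W13={{d},{a,d},{d,e}} W14={{d},{a,d},{d,e}} W23={{e},{a,e},{b,e},{c,e},{d,e}} W24={{b},{a,e},{b,e},{d,e}} W25={{b},{b,e},{c,e}} W34={{d},{a,d},{a,e},{b,e},{d,e}} W35={{b,e},{c,e}} W45={{b},{a,c},{b,e}}
  W123={{d,e}} W124={{d,e}} W134={{d},{a,d},{d,e}} W234={{a,e},{b,e},{d,e}} W235={{b,e},{c,e}} W245={{b},{b,e}} W345={{b,e}}
  W1234={{d,e}} W2345={{b,e}}
components per intersection:
  W1: {{d},{a,d},{d,e}}
  W2: {{b},{e},{a,e},{b,e},{c,e},{d,e}}
  W3: {{d},{e},{a,d},{a,e},{b,e},{c,e},{d,e}}
  W4: {{a},{d},{a,c},{a,d},{a,e},{d,e}} {{b},{b,e}}
  W5: {{b},{b,e}} {{c},{a,c},{c,e}}
  W12: {{d,e}}
  W13: {{d},{a,d},{d,e}}
  W14: {{d},{a,d},{d,e}}
  W23: {{e},{a,e},{b,e},{c,e},{d,e}}
  W24: {{b},{b,e}} {{a,e}} {{d,e}}
  W25: {{b},{b,e}} {{c,e}}
  W34: {{d},{a,d},{d,e}} {{a,e}} {{b,e}}
  W35: {{b,e}} {{c,e}}
  W45: {{b},{b,e}} {{a,c}}
  W123: {{d,e}}
  W124: {{d,e}}
  W134: {{d},{a,d},{d,e}}
  W234: {{a,e}} {{b,e}} {{d,e}}
  W235: {{b,e}} {{c,e}}
  W245: {{b},{b,e}}
  W345: {{b,e}}
  W1234: {{d,e}}
  W2345: {{b,e}}
C dims 7,16,10,2; δ0: rk 6, SNF 1^6; δ1: rk 8, SNF 1^8; δ2: rk 2, SNF 1^2
Ȟ^0: (7−6)−0=1 ⇒ Z
Ȟ^1: (16−8)−6=2 ⇒ Z^2
Ȟ^2: (10−2)−8=0 ⇒ 0

Ȟ^0 ≅ Z, Ȟ^1 ≅ Z^2 and Ȟ^2 ≅ 0


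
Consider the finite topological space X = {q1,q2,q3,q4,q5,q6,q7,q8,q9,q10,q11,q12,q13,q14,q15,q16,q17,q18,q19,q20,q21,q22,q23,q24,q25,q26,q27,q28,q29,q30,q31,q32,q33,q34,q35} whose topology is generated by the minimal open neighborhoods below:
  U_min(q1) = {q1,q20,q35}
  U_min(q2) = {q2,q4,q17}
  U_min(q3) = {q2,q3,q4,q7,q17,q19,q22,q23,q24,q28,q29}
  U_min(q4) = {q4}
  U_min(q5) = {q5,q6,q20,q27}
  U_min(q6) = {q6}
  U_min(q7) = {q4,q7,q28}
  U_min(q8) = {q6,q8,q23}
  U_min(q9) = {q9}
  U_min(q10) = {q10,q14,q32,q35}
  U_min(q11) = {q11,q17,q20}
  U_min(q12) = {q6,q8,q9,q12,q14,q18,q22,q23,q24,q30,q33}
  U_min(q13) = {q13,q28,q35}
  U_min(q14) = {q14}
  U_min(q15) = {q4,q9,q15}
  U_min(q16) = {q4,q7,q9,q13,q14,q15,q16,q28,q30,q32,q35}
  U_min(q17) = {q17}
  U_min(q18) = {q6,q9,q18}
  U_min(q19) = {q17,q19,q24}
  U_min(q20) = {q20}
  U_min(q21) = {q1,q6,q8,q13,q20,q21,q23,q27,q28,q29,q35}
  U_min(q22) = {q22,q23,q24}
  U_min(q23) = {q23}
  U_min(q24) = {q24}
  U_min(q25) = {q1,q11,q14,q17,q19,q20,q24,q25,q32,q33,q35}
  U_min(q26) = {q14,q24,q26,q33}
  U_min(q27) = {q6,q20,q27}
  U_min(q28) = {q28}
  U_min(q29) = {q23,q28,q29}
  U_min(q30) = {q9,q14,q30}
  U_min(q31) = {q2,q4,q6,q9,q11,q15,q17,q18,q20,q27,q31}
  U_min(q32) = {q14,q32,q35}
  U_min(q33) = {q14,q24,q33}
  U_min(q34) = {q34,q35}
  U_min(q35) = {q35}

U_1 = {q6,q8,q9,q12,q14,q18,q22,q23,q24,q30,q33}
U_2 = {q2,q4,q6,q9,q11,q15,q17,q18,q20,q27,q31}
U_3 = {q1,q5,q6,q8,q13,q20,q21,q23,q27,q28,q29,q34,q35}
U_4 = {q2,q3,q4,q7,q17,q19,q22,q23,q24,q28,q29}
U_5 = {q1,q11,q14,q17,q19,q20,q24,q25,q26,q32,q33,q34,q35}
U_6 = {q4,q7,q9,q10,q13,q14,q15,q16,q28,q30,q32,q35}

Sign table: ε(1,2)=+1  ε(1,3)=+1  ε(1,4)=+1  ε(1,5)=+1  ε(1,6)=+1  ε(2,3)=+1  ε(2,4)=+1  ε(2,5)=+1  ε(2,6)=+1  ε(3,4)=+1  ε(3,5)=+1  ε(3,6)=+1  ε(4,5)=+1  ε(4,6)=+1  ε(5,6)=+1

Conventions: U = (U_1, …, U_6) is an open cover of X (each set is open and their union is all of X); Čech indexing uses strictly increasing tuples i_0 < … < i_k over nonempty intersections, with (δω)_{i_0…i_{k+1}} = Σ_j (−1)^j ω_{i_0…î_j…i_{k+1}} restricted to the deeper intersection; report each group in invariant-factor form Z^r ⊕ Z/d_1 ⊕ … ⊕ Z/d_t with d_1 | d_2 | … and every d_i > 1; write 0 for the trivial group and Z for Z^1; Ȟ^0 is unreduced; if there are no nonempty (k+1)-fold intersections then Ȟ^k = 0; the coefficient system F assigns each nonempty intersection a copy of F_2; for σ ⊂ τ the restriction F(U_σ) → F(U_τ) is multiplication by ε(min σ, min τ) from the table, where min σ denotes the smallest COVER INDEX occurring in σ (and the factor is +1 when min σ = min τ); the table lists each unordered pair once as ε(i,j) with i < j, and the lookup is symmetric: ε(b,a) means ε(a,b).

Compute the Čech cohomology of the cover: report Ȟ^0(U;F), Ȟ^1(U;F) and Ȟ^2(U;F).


Ȟ^0(U;F) ≅ Z/2, Ȟ^1(U;F) ≅ Z/2, Ȟ^2(U;F) ≅ Z/2

cover nerve:
  U12={q6,q9,q18} U13={q6,q8,q23} U14={q22,q23,q24} U15={q14,q24,q33} U16={q9,q14,q30} U23={q6,q20,q27} U24={q2,q4,q17} U25={q11,q17,q20} U26={q4,q9,q15} U34={q23,q28,q29} U35={q1,q20,q34,q35} U36={q13,q28,q35} U45={q17,q19,q24} U46={q4,q7,q28} U56={q14,q32,q35}
  U123={q6} U126={q9} U134={q23} U145={q24} U156={q14} U235={q20} U245={q17} U246={q4} U346={q28} U356={q35}
C dims 6,15,10; δ0: rk_F2 5; δ1: rk_F2 9
Ȟ^0: (6−5)−0=1 ⇒ Z/2
Ȟ^1: (15−9)−5=1 ⇒ Z/2
Ȟ^2: (10−0)−9=1 ⇒ Z/2


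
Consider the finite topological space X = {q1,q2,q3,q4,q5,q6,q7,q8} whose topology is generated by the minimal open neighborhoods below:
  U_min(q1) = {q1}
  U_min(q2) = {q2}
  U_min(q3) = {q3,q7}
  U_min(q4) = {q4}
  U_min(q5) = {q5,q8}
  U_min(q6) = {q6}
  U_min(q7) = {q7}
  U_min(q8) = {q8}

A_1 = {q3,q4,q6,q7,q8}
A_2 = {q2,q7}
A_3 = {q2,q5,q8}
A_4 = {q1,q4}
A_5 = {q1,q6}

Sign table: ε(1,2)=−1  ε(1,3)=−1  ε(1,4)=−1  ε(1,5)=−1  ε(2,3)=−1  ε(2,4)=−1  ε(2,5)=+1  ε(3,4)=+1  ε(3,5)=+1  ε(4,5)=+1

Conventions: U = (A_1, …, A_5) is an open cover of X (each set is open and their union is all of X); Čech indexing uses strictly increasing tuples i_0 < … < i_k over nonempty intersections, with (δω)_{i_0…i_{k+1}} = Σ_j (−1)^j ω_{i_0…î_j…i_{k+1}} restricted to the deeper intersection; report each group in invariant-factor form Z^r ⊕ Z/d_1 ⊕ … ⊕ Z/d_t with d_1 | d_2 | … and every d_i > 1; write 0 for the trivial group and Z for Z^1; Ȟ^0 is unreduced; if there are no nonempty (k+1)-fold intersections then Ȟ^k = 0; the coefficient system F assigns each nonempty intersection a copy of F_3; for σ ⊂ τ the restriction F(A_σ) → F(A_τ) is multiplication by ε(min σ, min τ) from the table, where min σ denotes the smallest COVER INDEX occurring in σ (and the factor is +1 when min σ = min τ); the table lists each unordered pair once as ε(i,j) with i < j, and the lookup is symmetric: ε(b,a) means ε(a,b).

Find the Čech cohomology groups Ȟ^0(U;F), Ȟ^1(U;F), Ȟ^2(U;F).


Ȟ^0 ≅ 0,  Ȟ^1 ≅ Z/3,  Ȟ^2 ≅ 0

intersection data:
  A12={q7} A13={q8} A14={q4} A15={q6} A23={q2} A45={q1}
C dims 5,6; δ0: rk_F3 5
Ȟ^0 = (5 − 5) − 0 = 0, so Ȟ^0 ≅ 0
Ȟ^1 = (6 − 0) − 5 = 1, so Ȟ^1 ≅ Z/3
Ȟ^2 = (0 − 0) − 0 = 0, so Ȟ^2 ≅ 0


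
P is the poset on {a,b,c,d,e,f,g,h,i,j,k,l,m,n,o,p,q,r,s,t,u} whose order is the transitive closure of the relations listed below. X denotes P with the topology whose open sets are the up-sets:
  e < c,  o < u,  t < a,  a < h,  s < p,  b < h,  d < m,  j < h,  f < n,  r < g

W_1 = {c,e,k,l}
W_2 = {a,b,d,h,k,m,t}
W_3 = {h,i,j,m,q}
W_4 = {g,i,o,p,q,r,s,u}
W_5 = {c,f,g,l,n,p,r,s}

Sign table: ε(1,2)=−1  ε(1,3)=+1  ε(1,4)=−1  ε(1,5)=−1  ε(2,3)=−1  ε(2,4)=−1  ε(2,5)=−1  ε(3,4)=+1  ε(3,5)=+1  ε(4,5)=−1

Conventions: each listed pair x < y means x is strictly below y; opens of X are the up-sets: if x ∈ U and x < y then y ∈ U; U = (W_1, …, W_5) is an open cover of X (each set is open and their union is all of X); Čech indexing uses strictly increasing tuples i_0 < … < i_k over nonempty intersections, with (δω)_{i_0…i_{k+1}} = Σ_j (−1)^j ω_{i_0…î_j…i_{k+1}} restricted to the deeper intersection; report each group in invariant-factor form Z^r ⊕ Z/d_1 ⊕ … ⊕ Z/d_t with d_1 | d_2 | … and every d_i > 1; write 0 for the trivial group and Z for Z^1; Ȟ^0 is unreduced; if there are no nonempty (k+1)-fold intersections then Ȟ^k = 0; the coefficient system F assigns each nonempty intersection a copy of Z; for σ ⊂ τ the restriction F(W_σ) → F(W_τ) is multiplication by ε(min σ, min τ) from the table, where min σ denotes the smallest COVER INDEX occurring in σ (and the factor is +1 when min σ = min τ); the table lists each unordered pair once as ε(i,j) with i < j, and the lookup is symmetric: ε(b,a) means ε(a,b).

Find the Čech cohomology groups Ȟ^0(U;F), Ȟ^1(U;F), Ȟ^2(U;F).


nerve simplices:
  W12={k} W15={c,l} W23={h,m} W34={i,q} W45={g,p,r,s}
C dims 5,5; δ0: rk 4, SNF 1^4
degree 0: 5−4−0 = 1 → Ȟ^0 ≅ Z
degree 1: 5−0−4 = 1 → Ȟ^1 ≅ Z
degree 2: 0−0−0 = 0 → Ȟ^2 ≅ 0

Ȟ^0(U;F) ≅ Z,  Ȟ^1(U;F) ≅ Z,  Ȟ^2(U;F) ≅ 0


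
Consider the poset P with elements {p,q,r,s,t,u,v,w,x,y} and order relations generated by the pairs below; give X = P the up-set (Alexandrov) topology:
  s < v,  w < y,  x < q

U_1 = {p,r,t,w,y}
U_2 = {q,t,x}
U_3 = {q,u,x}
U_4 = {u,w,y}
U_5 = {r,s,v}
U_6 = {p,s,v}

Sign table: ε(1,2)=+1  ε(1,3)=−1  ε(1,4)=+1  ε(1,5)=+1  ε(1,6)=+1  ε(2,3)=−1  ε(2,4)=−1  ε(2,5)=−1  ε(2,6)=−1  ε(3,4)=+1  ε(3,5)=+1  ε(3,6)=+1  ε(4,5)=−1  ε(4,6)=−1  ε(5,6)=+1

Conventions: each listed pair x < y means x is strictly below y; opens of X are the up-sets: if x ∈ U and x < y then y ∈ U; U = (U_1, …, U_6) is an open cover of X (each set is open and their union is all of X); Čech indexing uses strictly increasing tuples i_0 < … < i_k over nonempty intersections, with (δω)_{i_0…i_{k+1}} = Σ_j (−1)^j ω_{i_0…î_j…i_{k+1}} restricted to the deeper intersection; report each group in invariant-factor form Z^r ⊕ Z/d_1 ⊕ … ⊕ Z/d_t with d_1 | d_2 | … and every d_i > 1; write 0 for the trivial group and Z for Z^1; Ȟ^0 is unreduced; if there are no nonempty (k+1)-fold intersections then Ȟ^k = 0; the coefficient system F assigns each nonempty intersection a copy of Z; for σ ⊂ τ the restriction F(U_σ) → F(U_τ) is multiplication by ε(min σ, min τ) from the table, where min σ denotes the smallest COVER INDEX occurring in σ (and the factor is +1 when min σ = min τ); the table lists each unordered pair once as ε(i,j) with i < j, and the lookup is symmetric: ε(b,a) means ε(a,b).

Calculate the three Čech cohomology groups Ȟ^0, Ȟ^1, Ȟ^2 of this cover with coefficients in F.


nerve of the cover:
  U12={t} U14={w,y} U15={r} U16={p} U23={q,x} U34={u} U56={s,v}
C dims 6,7; δ0: rk 6, SNF 1^5·2
Ȟ^0 = (6 − 6) − 0 = 0, so Ȟ^0 ≅ 0
Ȟ^1 = (7 − 0) − 6 = 1 plus torsion [2], so Ȟ^1 ≅ Z ⊕ Z/2
Ȟ^2 = (0 − 0) − 0 = 0, so Ȟ^2 ≅ 0

Ȟ^0(U;F) ≅ 0,  Ȟ^1(U;F) ≅ Z ⊕ Z/2,  Ȟ^2(U;F) ≅ 0


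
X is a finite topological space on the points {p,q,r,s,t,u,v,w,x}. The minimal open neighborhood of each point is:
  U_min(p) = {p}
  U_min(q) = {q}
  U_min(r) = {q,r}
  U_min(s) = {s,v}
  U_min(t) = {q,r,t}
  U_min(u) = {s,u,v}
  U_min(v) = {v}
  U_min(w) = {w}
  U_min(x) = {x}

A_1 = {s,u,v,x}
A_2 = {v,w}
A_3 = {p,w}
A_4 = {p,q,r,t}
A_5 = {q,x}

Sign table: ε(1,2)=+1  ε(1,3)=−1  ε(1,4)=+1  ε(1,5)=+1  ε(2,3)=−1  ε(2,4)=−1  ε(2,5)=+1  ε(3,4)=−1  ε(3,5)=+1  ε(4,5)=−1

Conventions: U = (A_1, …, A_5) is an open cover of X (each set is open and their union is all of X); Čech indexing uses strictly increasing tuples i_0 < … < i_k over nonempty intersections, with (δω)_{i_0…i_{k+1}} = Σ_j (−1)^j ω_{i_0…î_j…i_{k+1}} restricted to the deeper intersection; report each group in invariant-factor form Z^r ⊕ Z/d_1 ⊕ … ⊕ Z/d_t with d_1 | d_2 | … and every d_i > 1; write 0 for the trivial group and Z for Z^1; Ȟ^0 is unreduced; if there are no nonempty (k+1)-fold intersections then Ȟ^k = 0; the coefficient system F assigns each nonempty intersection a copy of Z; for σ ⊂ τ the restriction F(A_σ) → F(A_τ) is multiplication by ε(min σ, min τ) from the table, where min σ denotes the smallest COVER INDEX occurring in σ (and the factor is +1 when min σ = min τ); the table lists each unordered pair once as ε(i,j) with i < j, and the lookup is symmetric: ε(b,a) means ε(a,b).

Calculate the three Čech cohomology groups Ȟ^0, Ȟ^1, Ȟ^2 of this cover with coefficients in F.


Ȟ^0 = 0, Ȟ^1 = Z/2, Ȟ^2 = 0

cover nerve:
  A12={v} A15={x} A23={w} A34={p} A45={q}
C dims 5,5; δ0: rk 5, SNF 1^4·2
Ȟ^0: (5−5)−0=0 ⇒ 0
Ȟ^1: (5−0)−5=0 plus torsion [2] ⇒ Z/2
Ȟ^2: (0−0)−0=0 ⇒ 0


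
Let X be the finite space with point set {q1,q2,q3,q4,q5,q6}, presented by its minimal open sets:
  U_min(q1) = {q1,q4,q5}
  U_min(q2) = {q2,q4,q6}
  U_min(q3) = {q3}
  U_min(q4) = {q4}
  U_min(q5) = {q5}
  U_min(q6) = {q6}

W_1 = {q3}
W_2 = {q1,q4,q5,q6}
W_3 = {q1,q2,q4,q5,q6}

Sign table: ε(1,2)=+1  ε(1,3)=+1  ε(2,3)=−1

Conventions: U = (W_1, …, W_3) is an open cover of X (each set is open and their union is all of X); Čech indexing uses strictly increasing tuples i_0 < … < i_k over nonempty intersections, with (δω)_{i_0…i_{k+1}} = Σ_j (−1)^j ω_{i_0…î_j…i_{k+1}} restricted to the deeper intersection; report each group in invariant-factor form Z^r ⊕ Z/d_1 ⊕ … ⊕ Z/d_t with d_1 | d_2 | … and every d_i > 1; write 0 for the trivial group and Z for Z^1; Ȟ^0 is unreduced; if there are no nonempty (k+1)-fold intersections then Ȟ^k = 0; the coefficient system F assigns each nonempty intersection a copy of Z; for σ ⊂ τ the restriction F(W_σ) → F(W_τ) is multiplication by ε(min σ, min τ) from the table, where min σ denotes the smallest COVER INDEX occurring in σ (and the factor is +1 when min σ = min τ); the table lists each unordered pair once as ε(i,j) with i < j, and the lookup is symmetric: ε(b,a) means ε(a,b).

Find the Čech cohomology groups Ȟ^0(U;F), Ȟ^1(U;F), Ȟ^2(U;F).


cover nerve:
  W23={q1,q4,q5,q6}
C dims 3,1; δ0: rk 1, SNF 1^1
Ȟ^0: (3−1)−0=2 ⇒ Z^2
Ȟ^1: (1−0)−1=0 ⇒ 0
Ȟ^2: (0−0)−0=0 ⇒ 0

Ȟ^0(U;F) ≅ Z^2,  Ȟ^1(U;F) ≅ 0,  Ȟ^2(U;F) ≅ 0


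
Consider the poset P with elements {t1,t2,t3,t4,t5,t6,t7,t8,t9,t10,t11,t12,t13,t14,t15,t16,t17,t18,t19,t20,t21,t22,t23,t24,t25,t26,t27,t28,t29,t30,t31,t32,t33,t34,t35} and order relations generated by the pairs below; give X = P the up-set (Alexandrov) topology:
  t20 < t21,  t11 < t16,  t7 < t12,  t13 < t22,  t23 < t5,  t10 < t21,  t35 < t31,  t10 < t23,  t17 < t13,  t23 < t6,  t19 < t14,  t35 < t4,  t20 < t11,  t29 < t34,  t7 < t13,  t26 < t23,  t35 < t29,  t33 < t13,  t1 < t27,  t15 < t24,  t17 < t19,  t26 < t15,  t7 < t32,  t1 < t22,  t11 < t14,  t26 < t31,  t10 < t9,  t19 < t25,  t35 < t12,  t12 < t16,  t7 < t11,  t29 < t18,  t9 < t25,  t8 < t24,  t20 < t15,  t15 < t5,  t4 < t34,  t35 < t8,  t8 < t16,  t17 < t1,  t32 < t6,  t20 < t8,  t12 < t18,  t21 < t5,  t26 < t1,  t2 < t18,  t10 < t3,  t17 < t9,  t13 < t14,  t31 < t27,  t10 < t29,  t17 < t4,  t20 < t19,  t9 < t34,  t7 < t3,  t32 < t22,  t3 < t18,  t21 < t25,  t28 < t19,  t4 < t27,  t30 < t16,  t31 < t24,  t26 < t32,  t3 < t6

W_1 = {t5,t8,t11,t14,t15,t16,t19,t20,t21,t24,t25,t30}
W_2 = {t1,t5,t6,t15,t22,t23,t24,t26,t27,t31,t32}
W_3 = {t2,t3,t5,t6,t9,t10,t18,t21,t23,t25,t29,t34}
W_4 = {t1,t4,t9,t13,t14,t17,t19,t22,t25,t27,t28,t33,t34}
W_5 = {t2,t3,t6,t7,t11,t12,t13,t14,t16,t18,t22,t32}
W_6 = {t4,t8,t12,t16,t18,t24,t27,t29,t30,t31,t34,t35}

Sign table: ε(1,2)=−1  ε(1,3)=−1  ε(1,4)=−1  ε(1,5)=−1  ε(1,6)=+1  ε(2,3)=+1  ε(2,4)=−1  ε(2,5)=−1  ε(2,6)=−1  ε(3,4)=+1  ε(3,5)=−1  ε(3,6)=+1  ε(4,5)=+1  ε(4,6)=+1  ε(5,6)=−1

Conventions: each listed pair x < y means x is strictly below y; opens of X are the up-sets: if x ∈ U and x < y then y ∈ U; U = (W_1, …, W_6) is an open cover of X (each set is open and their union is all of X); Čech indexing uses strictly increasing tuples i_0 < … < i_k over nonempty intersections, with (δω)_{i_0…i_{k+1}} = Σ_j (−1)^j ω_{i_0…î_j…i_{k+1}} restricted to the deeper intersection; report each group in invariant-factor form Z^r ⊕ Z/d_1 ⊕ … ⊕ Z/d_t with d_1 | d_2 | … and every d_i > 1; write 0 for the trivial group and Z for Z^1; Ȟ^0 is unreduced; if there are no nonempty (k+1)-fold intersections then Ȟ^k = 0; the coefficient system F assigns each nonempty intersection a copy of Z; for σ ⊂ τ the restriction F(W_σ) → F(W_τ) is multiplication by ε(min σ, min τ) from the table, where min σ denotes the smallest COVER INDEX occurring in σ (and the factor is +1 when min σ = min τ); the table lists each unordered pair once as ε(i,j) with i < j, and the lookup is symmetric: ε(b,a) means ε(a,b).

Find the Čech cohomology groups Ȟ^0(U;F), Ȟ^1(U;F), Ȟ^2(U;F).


nonempty overlaps:
  W12={t5,t15,t24} W13={t5,t21,t25} W14={t14,t19,t25} W15={t11,t14,t16} W16={t8,t16,t24,t30} W23={t5,t6,t23} W24={t1,t22,t27} W25={t6,t22,t32} W26={t24,t27,t31} W34={t9,t25,t34} W35={t2,t3,t6,t18} W36={t18,t29,t34} W45={t13,t14,t22} W46={t4,t27,t34} W56={t12,t16,t18}
  W123={t5} W126={t24} W134={t25} W145={t14} W156={t16} W235={t6} W245={t22} W246={t27} W346={t34} W356={t18}
C dims 6,15,10; δ0: rk 6, SNF 1^5·2; δ1: rk 9, SNF 1^9
degree 0: 6−6−0 = 0 → Ȟ^0 ≅ 0
degree 1: 15−9−6 = 0 plus torsion [2] → Ȟ^1 ≅ Z/2
degree 2: 10−0−9 = 1 → Ȟ^2 ≅ Z

Ȟ^0 ≅ 0; Ȟ^1 ≅ Z/2; Ȟ^2 ≅ Z


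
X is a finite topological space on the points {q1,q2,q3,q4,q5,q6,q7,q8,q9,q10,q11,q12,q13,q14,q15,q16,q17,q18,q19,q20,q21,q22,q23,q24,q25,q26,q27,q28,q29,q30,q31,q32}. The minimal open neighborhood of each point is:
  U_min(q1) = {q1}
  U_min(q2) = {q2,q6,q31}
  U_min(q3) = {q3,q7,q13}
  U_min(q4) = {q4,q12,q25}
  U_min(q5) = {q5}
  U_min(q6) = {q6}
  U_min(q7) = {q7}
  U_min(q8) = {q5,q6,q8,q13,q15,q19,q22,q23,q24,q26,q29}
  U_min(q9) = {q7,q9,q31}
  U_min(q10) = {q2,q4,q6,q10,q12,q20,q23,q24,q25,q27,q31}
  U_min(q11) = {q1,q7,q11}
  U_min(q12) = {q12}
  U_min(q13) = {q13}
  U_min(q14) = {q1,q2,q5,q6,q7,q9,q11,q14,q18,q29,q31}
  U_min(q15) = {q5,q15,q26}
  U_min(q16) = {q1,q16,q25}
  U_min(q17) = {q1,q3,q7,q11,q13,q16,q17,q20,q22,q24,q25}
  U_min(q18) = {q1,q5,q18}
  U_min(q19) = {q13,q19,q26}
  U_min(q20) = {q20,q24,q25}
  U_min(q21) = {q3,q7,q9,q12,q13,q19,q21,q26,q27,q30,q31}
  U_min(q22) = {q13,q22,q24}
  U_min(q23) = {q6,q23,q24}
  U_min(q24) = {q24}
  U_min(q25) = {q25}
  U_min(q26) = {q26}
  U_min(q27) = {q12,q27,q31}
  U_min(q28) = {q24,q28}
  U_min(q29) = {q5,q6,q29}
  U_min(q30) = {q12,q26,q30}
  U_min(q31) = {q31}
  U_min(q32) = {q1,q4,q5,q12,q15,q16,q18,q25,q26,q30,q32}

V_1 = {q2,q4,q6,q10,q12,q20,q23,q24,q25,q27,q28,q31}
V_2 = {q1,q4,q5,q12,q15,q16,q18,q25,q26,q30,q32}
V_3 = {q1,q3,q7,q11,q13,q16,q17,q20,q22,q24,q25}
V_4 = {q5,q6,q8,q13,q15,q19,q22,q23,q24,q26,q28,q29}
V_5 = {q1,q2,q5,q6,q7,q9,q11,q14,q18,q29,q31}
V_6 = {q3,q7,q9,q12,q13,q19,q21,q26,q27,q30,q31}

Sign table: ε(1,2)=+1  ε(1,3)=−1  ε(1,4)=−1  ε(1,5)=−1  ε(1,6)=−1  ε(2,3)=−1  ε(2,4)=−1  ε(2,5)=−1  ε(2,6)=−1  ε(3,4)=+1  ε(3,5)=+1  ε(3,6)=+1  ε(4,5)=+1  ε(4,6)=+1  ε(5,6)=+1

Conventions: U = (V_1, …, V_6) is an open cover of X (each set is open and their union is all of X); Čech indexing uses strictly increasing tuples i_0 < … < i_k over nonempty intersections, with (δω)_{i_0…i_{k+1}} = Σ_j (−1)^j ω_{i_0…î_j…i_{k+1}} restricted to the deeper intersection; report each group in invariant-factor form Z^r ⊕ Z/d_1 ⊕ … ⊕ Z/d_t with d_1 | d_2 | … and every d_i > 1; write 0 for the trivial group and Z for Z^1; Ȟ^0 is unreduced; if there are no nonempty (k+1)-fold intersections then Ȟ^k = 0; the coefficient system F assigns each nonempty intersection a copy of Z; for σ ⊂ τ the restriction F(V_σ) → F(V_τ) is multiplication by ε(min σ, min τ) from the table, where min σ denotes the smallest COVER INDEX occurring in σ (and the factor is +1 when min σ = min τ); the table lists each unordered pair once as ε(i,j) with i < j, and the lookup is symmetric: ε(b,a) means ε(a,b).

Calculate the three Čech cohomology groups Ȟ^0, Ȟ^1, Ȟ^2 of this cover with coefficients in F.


nerve simplices:
  V12={q4,q12,q25} V13={q20,q24,q25} V14={q6,q23,q24,q28} V15={q2,q6,q31} V16={q12,q27,q31} V23={q1,q16,q25} V24={q5,q15,q26} V25={q1,q5,q18} V26={q12,q26,q30} V34={q13,q22,q24} V35={q1,q7,q11} V36={q3,q7,q13} V45={q5,q6,q29} V46={q13,q19,q26} V56={q7,q9,q31}
  V123={q25} V126={q12} V134={q24} V145={q6} V156={q31} V235={q1} V245={q5} V246={q26} V346={q13} V356={q7}
C dims 6,15,10; δ0: rk 5, SNF 1^5; δ1: rk 10, SNF 1^9·2
degree 0: 6−5−0 = 1 → Ȟ^0 ≅ Z
degree 1: 15−10−5 = 0 → Ȟ^1 ≅ 0
degree 2: 10−0−10 = 0 plus torsion [2] → Ȟ^2 ≅ Z/2

Ȟ^0 = Z; Ȟ^1 = 0; Ȟ^2 = Z/2


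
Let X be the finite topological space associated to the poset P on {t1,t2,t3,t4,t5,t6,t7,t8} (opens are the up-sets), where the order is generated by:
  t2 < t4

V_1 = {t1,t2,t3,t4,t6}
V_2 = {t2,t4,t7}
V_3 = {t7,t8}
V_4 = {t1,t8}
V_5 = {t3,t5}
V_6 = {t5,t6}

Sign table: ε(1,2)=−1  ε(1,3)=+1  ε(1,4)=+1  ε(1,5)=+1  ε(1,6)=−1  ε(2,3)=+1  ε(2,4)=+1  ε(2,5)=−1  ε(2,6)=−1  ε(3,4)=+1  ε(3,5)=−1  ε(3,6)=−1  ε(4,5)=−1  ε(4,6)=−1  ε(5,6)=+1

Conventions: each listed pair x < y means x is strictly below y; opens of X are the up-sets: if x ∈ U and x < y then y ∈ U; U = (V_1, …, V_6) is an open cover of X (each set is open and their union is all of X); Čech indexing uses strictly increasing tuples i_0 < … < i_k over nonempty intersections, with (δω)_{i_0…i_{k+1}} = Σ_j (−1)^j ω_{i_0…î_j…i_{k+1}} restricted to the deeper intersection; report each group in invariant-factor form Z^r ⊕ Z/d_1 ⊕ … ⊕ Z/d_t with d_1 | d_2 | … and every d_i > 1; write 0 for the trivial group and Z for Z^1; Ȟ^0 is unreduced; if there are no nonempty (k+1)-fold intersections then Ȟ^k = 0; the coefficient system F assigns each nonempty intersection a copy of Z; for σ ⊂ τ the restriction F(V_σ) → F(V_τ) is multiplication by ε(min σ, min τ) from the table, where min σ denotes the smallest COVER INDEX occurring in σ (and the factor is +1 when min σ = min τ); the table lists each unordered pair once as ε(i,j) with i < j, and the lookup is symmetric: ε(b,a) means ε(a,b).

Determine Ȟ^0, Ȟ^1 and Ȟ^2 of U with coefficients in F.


Ȟ^0 ≅ 0, Ȟ^1 ≅ Z ⊕ Z/2 and Ȟ^2 ≅ 0

nerve simplices:
  V12={t2,t4} V14={t1} V15={t3} V16={t6} V23={t7} V34={t8} V56={t5}
C dims 6,7; δ0: rk 6, SNF 1^5·2
degree 0: 6−6−0 = 0 → Ȟ^0 ≅ 0
degree 1: 7−0−6 = 1 plus torsion [2] → Ȟ^1 ≅ Z ⊕ Z/2
degree 2: 0−0−0 = 0 → Ȟ^2 ≅ 0


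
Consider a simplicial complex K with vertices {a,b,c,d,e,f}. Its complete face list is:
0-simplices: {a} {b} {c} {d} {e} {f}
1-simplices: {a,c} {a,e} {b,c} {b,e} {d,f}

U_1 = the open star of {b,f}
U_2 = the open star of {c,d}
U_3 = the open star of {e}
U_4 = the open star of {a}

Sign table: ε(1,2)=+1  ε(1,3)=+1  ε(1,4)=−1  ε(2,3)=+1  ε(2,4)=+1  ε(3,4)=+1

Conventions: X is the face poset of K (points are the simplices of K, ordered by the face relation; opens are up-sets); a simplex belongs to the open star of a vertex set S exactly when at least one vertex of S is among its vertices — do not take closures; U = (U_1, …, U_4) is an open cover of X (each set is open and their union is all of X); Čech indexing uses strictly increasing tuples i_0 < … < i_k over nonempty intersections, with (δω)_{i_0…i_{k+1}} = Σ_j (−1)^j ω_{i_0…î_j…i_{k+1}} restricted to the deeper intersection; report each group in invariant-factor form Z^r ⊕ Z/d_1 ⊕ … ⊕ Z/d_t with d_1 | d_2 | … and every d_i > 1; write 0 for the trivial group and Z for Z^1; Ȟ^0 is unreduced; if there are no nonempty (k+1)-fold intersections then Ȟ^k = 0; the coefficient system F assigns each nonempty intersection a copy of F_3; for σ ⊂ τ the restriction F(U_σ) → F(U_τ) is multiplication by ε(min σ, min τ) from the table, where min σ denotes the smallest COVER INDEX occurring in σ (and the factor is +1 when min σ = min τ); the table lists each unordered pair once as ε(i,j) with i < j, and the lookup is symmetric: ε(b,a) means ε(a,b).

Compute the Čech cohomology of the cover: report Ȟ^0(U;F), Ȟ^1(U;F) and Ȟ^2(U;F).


nerve of the cover:
  U1={{b},{f},{b,c},{b,e},{d,f}} U2={{c},{d},{a,c},{b,c},{d,f}} U3={{e},{a,e},{b,e}} U4={{a},{a,c},{a,e}}
  U12={{b,c},{d,f}} U13={{b,e}} U24={{a,c}} U34={{a,e}}
C dims 4,4; δ0: rk_F3 3
Ȟ^0 = (4 − 3) − 0 = 1, so Ȟ^0 ≅ Z/3
Ȟ^1 = (4 − 0) − 3 = 1, so Ȟ^1 ≅ Z/3
Ȟ^2 = (0 − 0) − 0 = 0, so Ȟ^2 ≅ 0

Ȟ^0 ≅ Z/3, Ȟ^1 ≅ Z/3 and Ȟ^2 ≅ 0
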